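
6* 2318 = 13908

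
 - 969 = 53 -1022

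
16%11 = 5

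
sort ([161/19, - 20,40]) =[ -20,161/19,40]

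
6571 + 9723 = 16294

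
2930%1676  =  1254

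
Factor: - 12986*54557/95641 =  - 2^1 * 7^( - 1)*13^ (-1 )*43^1*89^1*151^1* 613^1*1051^ ( - 1 )=   - 708477202/95641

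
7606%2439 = 289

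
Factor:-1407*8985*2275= - 3^2* 5^3*7^2*13^1 * 67^1*599^1 =- 28760311125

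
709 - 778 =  - 69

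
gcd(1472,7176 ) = 184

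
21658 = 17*1274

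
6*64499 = 386994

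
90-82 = 8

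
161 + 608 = 769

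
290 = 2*145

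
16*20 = 320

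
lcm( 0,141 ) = 0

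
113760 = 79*1440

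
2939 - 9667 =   -  6728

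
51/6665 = 51/6665 = 0.01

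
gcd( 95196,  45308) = 4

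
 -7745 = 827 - 8572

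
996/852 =83/71 = 1.17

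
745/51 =745/51 = 14.61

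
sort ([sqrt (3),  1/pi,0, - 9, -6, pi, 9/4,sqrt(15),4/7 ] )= [-9, - 6,0 , 1/pi, 4/7,  sqrt( 3 ), 9/4,  pi,sqrt( 15 )]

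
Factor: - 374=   -  2^1*11^1* 17^1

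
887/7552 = 887/7552 = 0.12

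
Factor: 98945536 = 2^9*149^1* 1297^1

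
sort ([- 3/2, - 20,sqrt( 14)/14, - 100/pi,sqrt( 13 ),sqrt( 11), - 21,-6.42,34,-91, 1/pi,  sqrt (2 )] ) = [- 91, - 100/pi, - 21,-20, -6.42,  -  3/2 , sqrt (14)/14,1/pi , sqrt( 2 ),sqrt( 11),  sqrt( 13), 34]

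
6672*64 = 427008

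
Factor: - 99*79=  - 3^2*11^1*79^1=- 7821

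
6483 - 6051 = 432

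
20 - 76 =-56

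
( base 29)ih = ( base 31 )hc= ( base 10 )539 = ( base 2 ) 1000011011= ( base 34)ft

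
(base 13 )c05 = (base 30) 27N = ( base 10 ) 2033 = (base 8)3761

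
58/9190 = 29/4595 = 0.01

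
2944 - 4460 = -1516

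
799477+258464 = 1057941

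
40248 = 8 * 5031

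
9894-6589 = 3305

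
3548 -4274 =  - 726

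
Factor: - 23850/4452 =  - 75/14 = - 2^(-1)*3^1*5^2*7^(-1)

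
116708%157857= 116708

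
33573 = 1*33573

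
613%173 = 94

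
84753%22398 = 17559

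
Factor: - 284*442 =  - 2^3*13^1 *17^1*71^1 = -125528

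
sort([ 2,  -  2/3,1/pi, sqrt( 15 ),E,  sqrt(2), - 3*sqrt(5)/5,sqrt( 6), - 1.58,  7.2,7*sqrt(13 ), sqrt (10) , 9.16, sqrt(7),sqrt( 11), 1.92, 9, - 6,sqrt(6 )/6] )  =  [-6, - 1.58,-3*sqrt(5)/5, - 2/3,1/pi , sqrt(6)/6,sqrt( 2), 1.92,2, sqrt (6 ),  sqrt (7 ),E , sqrt(10), sqrt(  11 ), sqrt(15 ), 7.2, 9 , 9.16,7*sqrt(13 )]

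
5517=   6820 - 1303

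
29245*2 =58490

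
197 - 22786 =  - 22589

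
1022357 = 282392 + 739965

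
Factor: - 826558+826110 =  - 448 = - 2^6 * 7^1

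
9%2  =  1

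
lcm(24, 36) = 72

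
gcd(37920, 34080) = 480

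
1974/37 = 53 + 13/37  =  53.35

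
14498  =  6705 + 7793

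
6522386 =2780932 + 3741454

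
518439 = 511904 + 6535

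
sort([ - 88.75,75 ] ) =[ - 88.75 , 75 ] 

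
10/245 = 2/49 =0.04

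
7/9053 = 7/9053=0.00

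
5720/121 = 520/11 = 47.27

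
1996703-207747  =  1788956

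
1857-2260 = - 403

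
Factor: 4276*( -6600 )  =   - 28221600 = - 2^5*3^1 * 5^2*11^1 * 1069^1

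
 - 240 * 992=  -  238080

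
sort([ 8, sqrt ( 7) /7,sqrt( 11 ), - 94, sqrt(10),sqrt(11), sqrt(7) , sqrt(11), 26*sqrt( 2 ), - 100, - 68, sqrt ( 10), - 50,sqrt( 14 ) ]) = [-100, - 94, - 68, - 50,  sqrt( 7 ) /7,sqrt (7) , sqrt( 10) , sqrt( 10),sqrt(11), sqrt( 11) , sqrt ( 11 ), sqrt( 14 ), 8, 26*sqrt( 2 )]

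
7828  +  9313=17141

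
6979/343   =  997/49= 20.35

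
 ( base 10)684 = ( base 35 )JJ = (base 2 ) 1010101100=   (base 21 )1bc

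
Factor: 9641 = 31^1*311^1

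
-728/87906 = -1 + 479/483 = - 0.01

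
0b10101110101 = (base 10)1397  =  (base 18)45b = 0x575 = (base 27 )1ok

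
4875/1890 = 325/126 =2.58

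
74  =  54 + 20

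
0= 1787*0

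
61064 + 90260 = 151324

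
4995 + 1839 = 6834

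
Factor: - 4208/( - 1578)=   2^3*3^(-1) = 8/3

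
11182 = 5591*2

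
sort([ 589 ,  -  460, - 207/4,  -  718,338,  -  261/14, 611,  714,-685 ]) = [ - 718, -685,- 460, - 207/4, - 261/14, 338, 589, 611, 714] 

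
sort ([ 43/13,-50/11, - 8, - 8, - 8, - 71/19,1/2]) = [ -8, - 8,-8 , - 50/11, - 71/19, 1/2,43/13 ] 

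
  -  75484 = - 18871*4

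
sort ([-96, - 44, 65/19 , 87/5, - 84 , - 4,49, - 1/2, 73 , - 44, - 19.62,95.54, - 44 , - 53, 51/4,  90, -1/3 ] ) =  [-96, - 84 , - 53,-44 ,-44, - 44, - 19.62 , - 4,-1/2 ,- 1/3 , 65/19, 51/4,87/5,49, 73, 90,  95.54 ]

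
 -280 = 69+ - 349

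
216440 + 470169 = 686609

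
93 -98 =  - 5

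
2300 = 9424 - 7124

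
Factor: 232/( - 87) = - 2^3*3^(- 1 ) = - 8/3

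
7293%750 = 543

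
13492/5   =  13492/5 = 2698.40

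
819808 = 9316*88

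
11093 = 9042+2051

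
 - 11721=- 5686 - 6035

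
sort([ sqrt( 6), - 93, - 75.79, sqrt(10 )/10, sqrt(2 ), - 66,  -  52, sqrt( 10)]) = [ - 93 , - 75.79,-66, -52, sqrt( 10) /10, sqrt(2 ), sqrt( 6), sqrt(10)]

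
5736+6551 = 12287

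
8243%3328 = 1587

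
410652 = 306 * 1342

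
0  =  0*75898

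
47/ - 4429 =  - 47/4429 = - 0.01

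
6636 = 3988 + 2648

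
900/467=900/467 = 1.93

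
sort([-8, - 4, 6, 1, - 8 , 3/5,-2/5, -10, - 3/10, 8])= [ - 10,-8,-8, -4,-2/5,-3/10, 3/5,1,6 , 8 ]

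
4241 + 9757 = 13998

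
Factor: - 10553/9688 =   -  61/56 = - 2^ (- 3)*7^( - 1 ) * 61^1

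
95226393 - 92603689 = 2622704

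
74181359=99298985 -25117626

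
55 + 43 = 98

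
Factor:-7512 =-2^3*  3^1 * 313^1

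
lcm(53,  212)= 212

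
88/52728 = 11/6591 = 0.00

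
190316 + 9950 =200266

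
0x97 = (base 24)67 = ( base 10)151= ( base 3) 12121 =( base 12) 107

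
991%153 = 73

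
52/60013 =52/60013 = 0.00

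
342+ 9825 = 10167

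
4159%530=449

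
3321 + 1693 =5014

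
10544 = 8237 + 2307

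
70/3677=70/3677= 0.02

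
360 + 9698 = 10058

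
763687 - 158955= 604732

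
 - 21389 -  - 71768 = 50379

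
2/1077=2/1077 = 0.00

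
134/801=134/801 = 0.17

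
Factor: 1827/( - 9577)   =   - 3^2*7^1*29^1 * 61^( - 1)*157^(-1 )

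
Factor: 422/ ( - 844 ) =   -  1/2 =-2^( - 1) 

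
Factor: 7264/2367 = 2^5*3^( - 2)*227^1*263^ ( - 1)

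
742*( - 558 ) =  - 414036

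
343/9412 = 343/9412 =0.04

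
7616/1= 7616   =  7616.00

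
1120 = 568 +552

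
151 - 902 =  - 751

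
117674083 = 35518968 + 82155115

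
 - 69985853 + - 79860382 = -149846235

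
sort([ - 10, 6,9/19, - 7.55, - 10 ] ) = [ - 10,  -  10, - 7.55,9/19, 6]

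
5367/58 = 92 + 31/58 =92.53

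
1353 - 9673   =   - 8320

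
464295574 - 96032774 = 368262800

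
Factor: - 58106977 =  - 97^1 *353^1*1697^1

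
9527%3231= 3065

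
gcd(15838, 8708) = 2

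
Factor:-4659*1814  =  - 2^1*3^1*907^1*1553^1=- 8451426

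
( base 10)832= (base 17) 2eg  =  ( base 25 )187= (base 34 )og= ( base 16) 340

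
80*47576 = 3806080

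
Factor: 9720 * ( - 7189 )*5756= -402212472480 = - 2^5*3^5*5^1*7^1 * 13^1*79^1*1439^1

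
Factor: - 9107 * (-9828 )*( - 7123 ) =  - 2^2*3^3*7^2 *13^1*17^1* 419^1*1301^1 = - 637534114308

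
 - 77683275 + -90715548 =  - 168398823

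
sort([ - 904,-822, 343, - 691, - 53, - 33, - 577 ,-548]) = [ - 904, - 822, - 691, - 577, - 548, - 53, - 33, 343]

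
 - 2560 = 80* (-32)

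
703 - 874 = - 171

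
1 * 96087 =96087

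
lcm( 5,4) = 20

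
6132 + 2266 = 8398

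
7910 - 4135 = 3775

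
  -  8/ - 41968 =1/5246 = 0.00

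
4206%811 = 151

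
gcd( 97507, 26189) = 1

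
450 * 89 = 40050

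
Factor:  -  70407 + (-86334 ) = -3^1*13^1*4019^1 = -156741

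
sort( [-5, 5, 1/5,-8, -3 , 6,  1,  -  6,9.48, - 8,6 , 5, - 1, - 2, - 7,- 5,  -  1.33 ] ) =[  -  8,-8,-7, - 6, - 5,- 5, - 3, -2, - 1.33,-1,  1/5, 1,5, 5, 6, 6, 9.48]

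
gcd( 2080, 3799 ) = 1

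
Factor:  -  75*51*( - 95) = 363375  =  3^2*5^3*17^1*19^1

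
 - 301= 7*( - 43 )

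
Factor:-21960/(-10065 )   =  24/11  =  2^3 * 3^1*11^(-1) 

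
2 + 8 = 10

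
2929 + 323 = 3252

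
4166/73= 4166/73 = 57.07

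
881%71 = 29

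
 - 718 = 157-875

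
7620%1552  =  1412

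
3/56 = 3/56  =  0.05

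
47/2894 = 47/2894  =  0.02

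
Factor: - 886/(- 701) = 2^1*443^1*701^( - 1 ) 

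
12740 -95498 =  - 82758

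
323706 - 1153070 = -829364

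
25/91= 25/91 = 0.27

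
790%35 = 20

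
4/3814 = 2/1907  =  0.00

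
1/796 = 1/796 = 0.00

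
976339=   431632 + 544707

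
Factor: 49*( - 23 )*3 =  - 3381  =  - 3^1*7^2*23^1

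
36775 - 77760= -40985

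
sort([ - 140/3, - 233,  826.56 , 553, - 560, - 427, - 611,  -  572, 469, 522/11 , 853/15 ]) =[ - 611, - 572, - 560, - 427, - 233, - 140/3, 522/11, 853/15, 469, 553  ,  826.56]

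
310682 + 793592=1104274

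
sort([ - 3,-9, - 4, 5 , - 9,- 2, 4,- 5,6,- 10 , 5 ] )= [-10,-9, - 9,- 5, - 4, - 3, - 2,4, 5, 5, 6 ]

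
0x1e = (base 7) 42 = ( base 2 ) 11110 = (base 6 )50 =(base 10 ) 30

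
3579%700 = 79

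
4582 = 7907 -3325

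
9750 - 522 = 9228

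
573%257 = 59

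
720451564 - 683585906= 36865658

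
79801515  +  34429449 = 114230964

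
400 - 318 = 82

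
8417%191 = 13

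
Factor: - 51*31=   -  3^1*17^1 * 31^1 = -1581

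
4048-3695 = 353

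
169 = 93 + 76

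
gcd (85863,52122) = 3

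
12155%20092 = 12155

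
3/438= 1/146 = 0.01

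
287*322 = 92414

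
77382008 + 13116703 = 90498711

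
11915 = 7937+3978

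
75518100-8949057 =66569043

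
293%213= 80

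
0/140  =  0=0.00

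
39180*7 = 274260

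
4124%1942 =240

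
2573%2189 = 384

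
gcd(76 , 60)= 4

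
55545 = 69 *805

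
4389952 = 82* 53536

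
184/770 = 92/385 = 0.24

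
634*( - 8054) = -5106236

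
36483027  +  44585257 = 81068284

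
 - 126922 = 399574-526496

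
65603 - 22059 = 43544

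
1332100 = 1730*770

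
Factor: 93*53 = 4929 = 3^1* 31^1  *  53^1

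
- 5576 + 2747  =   - 2829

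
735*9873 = 7256655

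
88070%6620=2010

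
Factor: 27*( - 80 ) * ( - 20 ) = 2^6 *3^3*5^2  =  43200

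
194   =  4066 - 3872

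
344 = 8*43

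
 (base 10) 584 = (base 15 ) 28e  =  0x248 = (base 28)KO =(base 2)1001001000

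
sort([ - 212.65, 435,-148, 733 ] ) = [ - 212.65,-148,435,733 ] 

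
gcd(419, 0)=419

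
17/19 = 17/19 = 0.89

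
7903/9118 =7903/9118= 0.87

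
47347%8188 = 6407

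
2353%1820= 533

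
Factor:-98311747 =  - 3637^1*27031^1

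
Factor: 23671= 23671^1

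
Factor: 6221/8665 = 5^ (-1)  *1733^( - 1)*6221^1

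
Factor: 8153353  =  13^1*17^1*79^1  *467^1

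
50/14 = 25/7 = 3.57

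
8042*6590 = 52996780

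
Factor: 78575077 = 7^2*1603573^1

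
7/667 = 7/667=0.01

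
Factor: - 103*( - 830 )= 2^1*5^1 * 83^1 * 103^1 = 85490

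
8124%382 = 102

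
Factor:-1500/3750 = -2^1* 5^( - 1) = -  2/5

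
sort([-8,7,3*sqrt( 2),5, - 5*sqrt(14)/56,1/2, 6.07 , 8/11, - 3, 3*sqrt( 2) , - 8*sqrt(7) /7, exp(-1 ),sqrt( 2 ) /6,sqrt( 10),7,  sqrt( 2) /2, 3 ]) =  [ -8,-8 * sqrt( 7 )/7, - 3, - 5 * sqrt( 14)/56,sqrt(  2) /6,exp(-1 ), 1/2, sqrt( 2) /2,8/11,3, sqrt( 10), 3*sqrt (2), 3*sqrt( 2), 5,6.07,7,7] 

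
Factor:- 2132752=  - 2^4*17^1  *  7841^1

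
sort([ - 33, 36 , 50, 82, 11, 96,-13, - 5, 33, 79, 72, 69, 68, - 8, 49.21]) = [ - 33, - 13,- 8, - 5, 11, 33, 36,49.21, 50, 68, 69, 72, 79,  82, 96]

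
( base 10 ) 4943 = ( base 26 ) 783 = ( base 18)f4b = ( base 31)54e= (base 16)134F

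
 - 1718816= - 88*19532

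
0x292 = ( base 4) 22102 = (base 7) 1630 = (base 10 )658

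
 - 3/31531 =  - 1+31528/31531=- 0.00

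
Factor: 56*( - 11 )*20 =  - 12320  =  -2^5*5^1*7^1*11^1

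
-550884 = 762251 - 1313135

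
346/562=173/281  =  0.62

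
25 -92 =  - 67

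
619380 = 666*930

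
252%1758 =252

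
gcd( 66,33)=33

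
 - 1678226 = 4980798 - 6659024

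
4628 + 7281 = 11909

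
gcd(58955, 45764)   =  1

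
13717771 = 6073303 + 7644468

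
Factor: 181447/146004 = 343/276 = 2^( - 2) *3^( - 1 )*7^3*23^ ( - 1 )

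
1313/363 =1313/363 = 3.62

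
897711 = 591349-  - 306362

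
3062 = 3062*1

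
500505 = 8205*61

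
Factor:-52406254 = - 2^1 * 1483^1 * 17669^1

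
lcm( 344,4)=344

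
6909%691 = 690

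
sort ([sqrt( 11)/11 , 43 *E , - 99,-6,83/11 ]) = [ - 99,-6,sqrt ( 11 )/11, 83/11,43 * E]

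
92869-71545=21324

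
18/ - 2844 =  - 1 + 157/158 =- 0.01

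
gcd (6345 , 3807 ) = 1269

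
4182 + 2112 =6294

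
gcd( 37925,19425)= 925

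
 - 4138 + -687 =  - 4825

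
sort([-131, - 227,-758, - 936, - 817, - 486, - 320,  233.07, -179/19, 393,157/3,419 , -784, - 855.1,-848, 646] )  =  [ - 936, - 855.1,-848, - 817  , - 784,-758,-486, - 320, - 227, -131, - 179/19, 157/3, 233.07 , 393,  419,646]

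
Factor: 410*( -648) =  - 265680 = - 2^4*3^4*5^1*41^1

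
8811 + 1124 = 9935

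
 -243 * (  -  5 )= 1215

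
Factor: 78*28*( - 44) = - 2^5*3^1*7^1*11^1 * 13^1= - 96096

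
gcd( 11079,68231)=1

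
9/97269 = 3/32423 =0.00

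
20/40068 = 5/10017 = 0.00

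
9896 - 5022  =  4874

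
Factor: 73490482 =2^1*13^1*61^1*46337^1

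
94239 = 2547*37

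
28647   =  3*9549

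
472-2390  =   - 1918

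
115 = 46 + 69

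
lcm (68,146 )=4964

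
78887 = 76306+2581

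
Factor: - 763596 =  - 2^2*3^2*21211^1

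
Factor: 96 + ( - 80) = 16 =2^4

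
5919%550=419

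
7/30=7/30 = 0.23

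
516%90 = 66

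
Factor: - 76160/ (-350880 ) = 2^2*3^( - 1 )*7^1*43^( - 1 )  =  28/129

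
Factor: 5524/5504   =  1381/1376 = 2^ (- 5 )*43^( - 1)*1381^1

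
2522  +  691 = 3213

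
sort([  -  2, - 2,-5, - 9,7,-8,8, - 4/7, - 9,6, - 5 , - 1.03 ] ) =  [ - 9,-9, - 8, - 5, - 5,  -  2, - 2, - 1.03, - 4/7,6,7,  8 ]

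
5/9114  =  5/9114  =  0.00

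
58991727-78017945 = -19026218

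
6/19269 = 2/6423 = 0.00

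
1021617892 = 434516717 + 587101175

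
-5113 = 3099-8212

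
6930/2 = 3465 = 3465.00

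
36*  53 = 1908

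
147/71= 2  +  5/71 =2.07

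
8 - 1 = 7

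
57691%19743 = 18205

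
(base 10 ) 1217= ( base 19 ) 371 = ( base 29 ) 1CS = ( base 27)1I2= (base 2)10011000001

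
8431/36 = 8431/36 = 234.19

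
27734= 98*283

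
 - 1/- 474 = 1/474 = 0.00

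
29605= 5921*5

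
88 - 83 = 5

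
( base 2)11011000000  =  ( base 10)1728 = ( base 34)1GS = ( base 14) 8B6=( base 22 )3cc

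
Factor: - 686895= - 3^1  *5^1*11^1*23^1*181^1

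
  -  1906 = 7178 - 9084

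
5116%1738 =1640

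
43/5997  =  43/5997= 0.01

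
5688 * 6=34128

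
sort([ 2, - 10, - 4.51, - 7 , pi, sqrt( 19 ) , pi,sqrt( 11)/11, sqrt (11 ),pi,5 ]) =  [ - 10 , - 7 ,  -  4.51, sqrt(11 ) /11 , 2,pi,  pi,pi,  sqrt(11 ) , sqrt( 19 ), 5 ]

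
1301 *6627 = 8621727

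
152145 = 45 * 3381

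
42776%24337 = 18439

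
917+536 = 1453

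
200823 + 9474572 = 9675395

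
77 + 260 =337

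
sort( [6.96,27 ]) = [ 6.96,27]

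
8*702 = 5616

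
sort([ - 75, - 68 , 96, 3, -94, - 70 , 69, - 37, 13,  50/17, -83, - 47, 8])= [ - 94 , -83, - 75, - 70, - 68,-47,  -  37,50/17, 3,8, 13 , 69, 96 ] 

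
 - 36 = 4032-4068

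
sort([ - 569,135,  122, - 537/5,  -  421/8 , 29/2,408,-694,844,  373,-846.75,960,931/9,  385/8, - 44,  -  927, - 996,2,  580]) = [-996 ,-927,  -  846.75, - 694,-569,-537/5, - 421/8,-44,2 , 29/2,  385/8, 931/9,  122, 135, 373, 408, 580,  844,960 ]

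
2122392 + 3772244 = 5894636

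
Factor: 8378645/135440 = 2^( - 4)*11^3*1259^1 * 1693^(- 1) = 1675729/27088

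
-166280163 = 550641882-716922045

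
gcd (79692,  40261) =1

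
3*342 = 1026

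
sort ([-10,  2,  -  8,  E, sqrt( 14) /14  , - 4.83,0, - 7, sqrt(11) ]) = [  -  10, - 8,- 7, - 4.83, 0,sqrt( 14)/14,2, E , sqrt(11 ) ]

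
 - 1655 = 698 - 2353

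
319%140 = 39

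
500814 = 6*83469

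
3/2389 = 3/2389 = 0.00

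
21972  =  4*5493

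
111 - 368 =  - 257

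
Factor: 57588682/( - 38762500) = -28794341/19381250 =-  2^( - 1)*5^(  -  5)*7^( - 1 )*41^1*151^1*443^(-1)*4651^1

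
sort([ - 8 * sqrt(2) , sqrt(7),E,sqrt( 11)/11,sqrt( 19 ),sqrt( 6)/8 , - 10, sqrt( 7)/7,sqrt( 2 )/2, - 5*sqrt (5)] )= [ - 8*sqrt( 2), - 5*sqrt (5 ), - 10,sqrt(11)/11,sqrt (6)/8,sqrt ( 7)/7,sqrt( 2)/2, sqrt( 7 ),E,sqrt( 19) ]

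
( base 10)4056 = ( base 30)4f6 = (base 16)fd8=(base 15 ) 1306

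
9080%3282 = 2516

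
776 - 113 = 663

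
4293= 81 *53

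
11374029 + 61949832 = 73323861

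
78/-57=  - 2 + 12/19 = -1.37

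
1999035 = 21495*93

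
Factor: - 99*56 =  - 2^3*3^2*7^1*11^1 = -5544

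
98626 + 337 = 98963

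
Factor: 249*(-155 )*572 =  - 2^2*3^1*5^1*11^1*13^1*31^1*83^1 = - 22076340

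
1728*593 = 1024704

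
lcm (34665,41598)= 207990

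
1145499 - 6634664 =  - 5489165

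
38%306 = 38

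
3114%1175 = 764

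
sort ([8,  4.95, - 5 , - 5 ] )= [ - 5, - 5,4.95,8] 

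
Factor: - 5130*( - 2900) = 2^3*  3^3*5^3 * 19^1*29^1=14877000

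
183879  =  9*20431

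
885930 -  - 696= 886626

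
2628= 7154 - 4526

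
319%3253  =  319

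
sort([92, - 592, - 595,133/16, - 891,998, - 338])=[ - 891 , - 595, - 592 ,-338,133/16,92,  998]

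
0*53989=0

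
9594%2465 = 2199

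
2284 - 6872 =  - 4588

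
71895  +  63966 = 135861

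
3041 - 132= 2909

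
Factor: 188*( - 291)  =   - 54708 =- 2^2 * 3^1  *47^1*97^1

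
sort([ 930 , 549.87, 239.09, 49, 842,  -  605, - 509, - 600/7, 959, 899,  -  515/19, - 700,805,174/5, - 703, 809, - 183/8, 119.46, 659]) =[ - 703, - 700, -605,  -  509 , - 600/7,-515/19,  -  183/8,  174/5, 49,119.46,239.09, 549.87 , 659, 805, 809,842, 899, 930, 959]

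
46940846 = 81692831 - 34751985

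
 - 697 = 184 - 881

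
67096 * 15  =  1006440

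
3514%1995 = 1519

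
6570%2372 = 1826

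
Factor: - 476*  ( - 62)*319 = 2^3*7^1*11^1 * 17^1*29^1*31^1 = 9414328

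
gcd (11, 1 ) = 1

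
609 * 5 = 3045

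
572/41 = 13 + 39/41 = 13.95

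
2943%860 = 363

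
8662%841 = 252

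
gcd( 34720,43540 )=140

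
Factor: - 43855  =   - 5^1  *7^2*179^1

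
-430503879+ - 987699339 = -1418203218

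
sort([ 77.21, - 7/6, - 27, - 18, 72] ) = [ - 27,-18,-7/6,72,77.21]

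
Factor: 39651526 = 2^1*29^1*53^1*12899^1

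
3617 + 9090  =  12707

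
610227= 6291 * 97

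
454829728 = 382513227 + 72316501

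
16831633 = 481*34993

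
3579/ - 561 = - 1193/187 = - 6.38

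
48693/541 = 90 + 3/541 = 90.01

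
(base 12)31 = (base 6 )101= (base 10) 37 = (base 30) 17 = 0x25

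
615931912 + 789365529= 1405297441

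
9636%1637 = 1451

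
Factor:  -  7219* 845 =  - 6100055 = - 5^1 * 13^2*7219^1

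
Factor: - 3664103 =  - 3664103^1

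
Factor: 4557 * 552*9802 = 2^4*3^2 * 7^2*  13^2 * 23^1*29^1 * 31^1 = 24656578128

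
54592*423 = 23092416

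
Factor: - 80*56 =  - 2^7* 5^1*7^1 = - 4480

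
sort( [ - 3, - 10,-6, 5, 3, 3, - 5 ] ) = [ - 10, - 6,-5, - 3, 3, 3, 5]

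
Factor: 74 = 2^1*37^1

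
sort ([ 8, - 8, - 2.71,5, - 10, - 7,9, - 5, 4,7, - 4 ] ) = [ - 10, - 8, - 7, - 5 , - 4, - 2.71,4,5, 7,8, 9 ] 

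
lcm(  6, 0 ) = 0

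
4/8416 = 1/2104 =0.00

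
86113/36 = 2392+1/36 = 2392.03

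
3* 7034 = 21102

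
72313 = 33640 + 38673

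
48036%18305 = 11426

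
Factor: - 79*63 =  - 3^2*7^1*79^1 = - 4977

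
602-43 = 559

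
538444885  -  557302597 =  - 18857712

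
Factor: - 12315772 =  - 2^2*7^1*439849^1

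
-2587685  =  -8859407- - 6271722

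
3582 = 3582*1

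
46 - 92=-46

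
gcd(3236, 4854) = 1618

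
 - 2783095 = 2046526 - 4829621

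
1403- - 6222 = 7625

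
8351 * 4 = 33404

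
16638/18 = 924 + 1/3 = 924.33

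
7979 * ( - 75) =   -  598425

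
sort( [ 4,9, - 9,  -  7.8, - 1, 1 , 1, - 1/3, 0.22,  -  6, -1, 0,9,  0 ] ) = [ - 9, - 7.8,  -  6, - 1,- 1, - 1/3 , 0,0, 0.22,1, 1 , 4, 9, 9]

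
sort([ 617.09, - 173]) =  [ - 173,617.09]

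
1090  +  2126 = 3216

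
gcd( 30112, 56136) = 8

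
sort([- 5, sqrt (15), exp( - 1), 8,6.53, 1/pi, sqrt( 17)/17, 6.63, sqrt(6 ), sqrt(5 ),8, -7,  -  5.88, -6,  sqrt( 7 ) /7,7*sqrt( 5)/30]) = [  -  7, - 6,-5.88, - 5,sqrt ( 17 )/17, 1/pi,exp( - 1 ),sqrt ( 7 )/7,7 * sqrt(5 ) /30, sqrt( 5),  sqrt (6), sqrt ( 15 ), 6.53,6.63, 8, 8 ] 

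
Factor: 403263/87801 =519/113 = 3^1*113^ (-1 )*173^1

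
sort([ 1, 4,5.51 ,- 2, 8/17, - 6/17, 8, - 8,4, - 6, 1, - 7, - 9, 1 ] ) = [ - 9, - 8,  -  7, - 6, -2, - 6/17, 8/17 , 1, 1, 1, 4, 4,5.51,8] 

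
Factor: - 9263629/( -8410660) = 2^( - 2 )*5^( - 1)*71^ (  -  1 )  *1009^1*5923^( - 1 )*9181^1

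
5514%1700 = 414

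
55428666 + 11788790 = 67217456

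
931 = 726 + 205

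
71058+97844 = 168902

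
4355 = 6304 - 1949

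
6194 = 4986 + 1208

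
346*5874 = 2032404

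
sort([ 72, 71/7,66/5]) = [71/7, 66/5,72]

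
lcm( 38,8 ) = 152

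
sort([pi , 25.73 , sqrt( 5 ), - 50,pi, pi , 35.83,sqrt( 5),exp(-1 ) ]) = [ - 50, exp( - 1 ),sqrt( 5) , sqrt(5 ),pi,pi  ,  pi,25.73, 35.83] 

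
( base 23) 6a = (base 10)148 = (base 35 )48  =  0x94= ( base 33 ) 4g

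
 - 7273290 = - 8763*830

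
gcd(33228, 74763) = 8307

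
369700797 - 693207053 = - 323506256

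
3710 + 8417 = 12127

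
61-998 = - 937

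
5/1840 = 1/368=0.00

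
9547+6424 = 15971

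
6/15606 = 1/2601 = 0.00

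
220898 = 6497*34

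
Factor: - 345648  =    -  2^4*3^1*19^1*379^1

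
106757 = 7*15251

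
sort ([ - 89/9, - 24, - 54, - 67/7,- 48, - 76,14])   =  [  -  76, - 54, - 48,  -  24, - 89/9, - 67/7,14]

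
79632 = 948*84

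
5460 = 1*5460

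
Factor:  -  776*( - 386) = 2^4*97^1*193^1 = 299536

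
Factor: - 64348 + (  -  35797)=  - 5^1* 20029^1 = -  100145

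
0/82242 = 0=0.00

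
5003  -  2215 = 2788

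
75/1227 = 25/409= 0.06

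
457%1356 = 457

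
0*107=0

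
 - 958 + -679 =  - 1637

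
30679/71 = 432 + 7/71 = 432.10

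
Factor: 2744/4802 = 4/7 = 2^2*7^( - 1)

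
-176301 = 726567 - 902868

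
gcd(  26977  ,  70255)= 1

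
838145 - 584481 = 253664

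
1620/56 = 28  +  13/14 = 28.93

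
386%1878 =386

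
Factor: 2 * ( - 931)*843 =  - 1569666 = -  2^1*3^1*7^2 * 19^1*281^1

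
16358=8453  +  7905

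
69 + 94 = 163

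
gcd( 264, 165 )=33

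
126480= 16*7905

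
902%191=138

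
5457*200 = 1091400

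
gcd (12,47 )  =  1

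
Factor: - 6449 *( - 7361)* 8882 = 421638212498 = 2^1 * 17^1*433^1*4441^1*6449^1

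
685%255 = 175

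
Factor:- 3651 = - 3^1*1217^1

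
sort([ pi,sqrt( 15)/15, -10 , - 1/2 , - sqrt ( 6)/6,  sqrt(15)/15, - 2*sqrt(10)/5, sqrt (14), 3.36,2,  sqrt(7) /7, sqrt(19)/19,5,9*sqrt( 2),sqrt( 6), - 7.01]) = [-10, - 7.01, - 2*sqrt(10)/5, - 1/2 , - sqrt( 6)/6,sqrt(19)/19, sqrt( 15)/15, sqrt(15 ) /15, sqrt( 7)/7,2,sqrt(6), pi,  3.36, sqrt( 14), 5 , 9*sqrt( 2 )] 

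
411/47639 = 411/47639 = 0.01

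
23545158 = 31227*754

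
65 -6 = 59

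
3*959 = 2877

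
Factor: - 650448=-2^4*3^2*4517^1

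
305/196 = 1 + 109/196 = 1.56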